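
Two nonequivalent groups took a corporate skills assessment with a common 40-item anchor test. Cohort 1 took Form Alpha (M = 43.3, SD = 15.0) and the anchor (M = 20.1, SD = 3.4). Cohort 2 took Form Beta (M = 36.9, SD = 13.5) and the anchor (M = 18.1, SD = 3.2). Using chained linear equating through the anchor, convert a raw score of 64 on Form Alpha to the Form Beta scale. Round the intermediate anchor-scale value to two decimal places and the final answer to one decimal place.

65.1

Form Alpha → anchor (Cohort 1): v = (3.4/15.0)(64 − 43.3) + 20.1 = 24.79
anchor → Form Beta (Cohort 2): y = (13.5/3.2)(24.79 − 18.1) + 36.9 = 65.1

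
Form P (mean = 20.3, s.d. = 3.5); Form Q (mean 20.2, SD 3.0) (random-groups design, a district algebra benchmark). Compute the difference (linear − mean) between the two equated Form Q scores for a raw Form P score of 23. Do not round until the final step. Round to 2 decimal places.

-0.39

Mean-equated: 23 + (20.2 − 20.3) = 22.90
Linear-equated: (3.0/3.5)(23 − 20.3) + 20.2 = 22.514
Difference = 22.514 − 22.90 = -0.39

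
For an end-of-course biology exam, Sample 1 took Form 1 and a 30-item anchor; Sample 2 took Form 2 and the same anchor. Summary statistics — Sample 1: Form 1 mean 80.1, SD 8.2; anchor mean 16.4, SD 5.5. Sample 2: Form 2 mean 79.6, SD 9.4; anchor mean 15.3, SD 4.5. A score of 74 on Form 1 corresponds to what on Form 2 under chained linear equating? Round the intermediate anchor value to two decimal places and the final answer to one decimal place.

Form 1 → anchor (Sample 1): v = (5.5/8.2)(74 − 80.1) + 16.4 = 12.31
anchor → Form 2 (Sample 2): y = (9.4/4.5)(12.31 − 15.3) + 79.6 = 73.4

73.4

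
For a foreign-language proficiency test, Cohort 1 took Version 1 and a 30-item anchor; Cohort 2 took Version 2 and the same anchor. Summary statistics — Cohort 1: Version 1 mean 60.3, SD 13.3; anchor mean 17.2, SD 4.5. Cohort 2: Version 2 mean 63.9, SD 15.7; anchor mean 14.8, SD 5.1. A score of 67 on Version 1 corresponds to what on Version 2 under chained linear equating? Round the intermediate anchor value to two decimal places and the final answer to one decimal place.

Version 1 → anchor (Cohort 1): v = (4.5/13.3)(67 − 60.3) + 17.2 = 19.47
anchor → Version 2 (Cohort 2): y = (15.7/5.1)(19.47 − 14.8) + 63.9 = 78.3

78.3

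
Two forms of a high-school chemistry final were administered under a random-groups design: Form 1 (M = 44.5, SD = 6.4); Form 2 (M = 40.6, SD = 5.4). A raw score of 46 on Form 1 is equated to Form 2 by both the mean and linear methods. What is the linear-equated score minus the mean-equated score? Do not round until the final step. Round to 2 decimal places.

-0.23

Mean-equated: 46 + (40.6 − 44.5) = 42.10
Linear-equated: (5.4/6.4)(46 − 44.5) + 40.6 = 41.866
Difference = 41.866 − 42.10 = -0.23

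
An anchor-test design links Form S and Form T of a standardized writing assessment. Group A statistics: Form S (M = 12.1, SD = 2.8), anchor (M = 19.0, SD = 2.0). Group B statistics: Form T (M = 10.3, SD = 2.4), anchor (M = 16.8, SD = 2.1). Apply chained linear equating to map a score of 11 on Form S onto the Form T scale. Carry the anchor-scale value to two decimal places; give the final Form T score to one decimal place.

11.9

Form S → anchor (Group A): v = (2.0/2.8)(11 − 12.1) + 19.0 = 18.21
anchor → Form T (Group B): y = (2.4/2.1)(18.21 − 16.8) + 10.3 = 11.9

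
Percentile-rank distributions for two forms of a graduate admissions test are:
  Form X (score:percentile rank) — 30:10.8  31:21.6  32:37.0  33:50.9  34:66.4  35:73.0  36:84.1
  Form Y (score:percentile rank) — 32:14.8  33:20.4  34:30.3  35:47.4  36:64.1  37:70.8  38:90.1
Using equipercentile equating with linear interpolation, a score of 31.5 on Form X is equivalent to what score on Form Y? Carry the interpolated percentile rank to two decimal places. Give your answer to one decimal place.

33.9

PR of 31.5 on Form X: 21.6 + (31.5 − 31)/(32 − 31) × (37.0 − 21.6) = 29.30
On Form Y, PR 29.30 falls between score 33 (PR 20.4) and 34 (PR 30.3).
Interpolate: 33 + (29.30 − 20.4)/(30.3 − 20.4) × (34 − 33) = 33.9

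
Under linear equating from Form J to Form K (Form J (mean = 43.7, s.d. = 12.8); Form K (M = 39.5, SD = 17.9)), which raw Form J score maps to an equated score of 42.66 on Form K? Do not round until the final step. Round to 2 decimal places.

Invert y = (SD_Y/SD_X)(x − M_X) + M_Y:
x = (SD_X/SD_Y)(y − M_Y) + M_X = (12.8/17.9)(42.66 − 39.5) + 43.7
x = 0.715084 × 3.160 + 43.7 = 45.96

45.96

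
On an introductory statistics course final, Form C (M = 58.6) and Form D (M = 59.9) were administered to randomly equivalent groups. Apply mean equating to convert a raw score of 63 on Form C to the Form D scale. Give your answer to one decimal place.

64.3

Mean equating: y = x + (M_Y − M_X) = 63 + (59.9 − 58.6) = 64.3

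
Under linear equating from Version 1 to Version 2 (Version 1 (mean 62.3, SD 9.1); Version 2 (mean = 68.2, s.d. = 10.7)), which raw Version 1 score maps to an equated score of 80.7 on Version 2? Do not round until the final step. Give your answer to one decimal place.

72.9

Invert y = (SD_Y/SD_X)(x − M_X) + M_Y:
x = (SD_X/SD_Y)(y − M_Y) + M_X = (9.1/10.7)(80.7 − 68.2) + 62.3
x = 0.850467 × 12.500 + 62.3 = 72.9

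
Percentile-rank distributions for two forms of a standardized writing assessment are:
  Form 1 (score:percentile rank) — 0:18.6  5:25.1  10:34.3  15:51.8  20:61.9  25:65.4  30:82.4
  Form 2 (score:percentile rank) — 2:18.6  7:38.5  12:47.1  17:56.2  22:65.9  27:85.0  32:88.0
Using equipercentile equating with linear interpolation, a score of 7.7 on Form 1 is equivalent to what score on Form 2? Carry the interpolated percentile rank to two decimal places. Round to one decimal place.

4.9

PR of 7.7 on Form 1: 25.1 + (7.7 − 5)/(10 − 5) × (34.3 − 25.1) = 30.07
On Form 2, PR 30.07 falls between score 2 (PR 18.6) and 7 (PR 38.5).
Interpolate: 2 + (30.07 − 18.6)/(38.5 − 18.6) × (7 − 2) = 4.9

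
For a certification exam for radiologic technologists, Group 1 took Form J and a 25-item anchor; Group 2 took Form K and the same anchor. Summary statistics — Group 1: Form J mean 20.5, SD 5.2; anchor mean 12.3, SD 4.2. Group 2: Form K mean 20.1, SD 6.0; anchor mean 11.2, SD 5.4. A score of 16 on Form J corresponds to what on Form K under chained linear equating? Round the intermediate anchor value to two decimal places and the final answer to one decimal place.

17.3

Form J → anchor (Group 1): v = (4.2/5.2)(16 − 20.5) + 12.3 = 8.67
anchor → Form K (Group 2): y = (6.0/5.4)(8.67 − 11.2) + 20.1 = 17.3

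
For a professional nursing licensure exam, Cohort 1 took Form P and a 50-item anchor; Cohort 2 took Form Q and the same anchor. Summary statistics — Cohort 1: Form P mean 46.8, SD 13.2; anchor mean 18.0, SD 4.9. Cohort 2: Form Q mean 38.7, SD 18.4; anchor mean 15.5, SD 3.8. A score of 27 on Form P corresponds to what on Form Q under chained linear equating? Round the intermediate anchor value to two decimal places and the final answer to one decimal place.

15.2

Form P → anchor (Cohort 1): v = (4.9/13.2)(27 − 46.8) + 18.0 = 10.65
anchor → Form Q (Cohort 2): y = (18.4/3.8)(10.65 − 15.5) + 38.7 = 15.2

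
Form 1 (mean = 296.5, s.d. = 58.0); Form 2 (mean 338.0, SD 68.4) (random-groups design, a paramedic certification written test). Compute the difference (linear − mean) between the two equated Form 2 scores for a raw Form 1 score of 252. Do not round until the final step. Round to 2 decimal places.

-7.98

Mean-equated: 252 + (338.0 − 296.5) = 293.50
Linear-equated: (68.4/58.0)(252 − 296.5) + 338.0 = 285.521
Difference = 285.521 − 293.50 = -7.98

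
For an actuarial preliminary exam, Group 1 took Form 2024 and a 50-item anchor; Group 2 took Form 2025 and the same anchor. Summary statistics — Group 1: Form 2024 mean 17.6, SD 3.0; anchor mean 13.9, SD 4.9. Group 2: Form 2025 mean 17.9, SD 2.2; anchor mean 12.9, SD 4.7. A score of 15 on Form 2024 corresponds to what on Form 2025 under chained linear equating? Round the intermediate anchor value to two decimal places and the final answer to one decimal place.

Form 2024 → anchor (Group 1): v = (4.9/3.0)(15 − 17.6) + 13.9 = 9.65
anchor → Form 2025 (Group 2): y = (2.2/4.7)(9.65 − 12.9) + 17.9 = 16.4

16.4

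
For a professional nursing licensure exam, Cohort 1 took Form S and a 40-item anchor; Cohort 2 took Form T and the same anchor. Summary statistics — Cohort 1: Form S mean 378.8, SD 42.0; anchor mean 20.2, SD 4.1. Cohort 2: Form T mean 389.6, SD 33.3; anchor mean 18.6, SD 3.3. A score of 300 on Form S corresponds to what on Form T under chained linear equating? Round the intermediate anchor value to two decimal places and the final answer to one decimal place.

Form S → anchor (Cohort 1): v = (4.1/42.0)(300 − 378.8) + 20.2 = 12.51
anchor → Form T (Cohort 2): y = (33.3/3.3)(12.51 − 18.6) + 389.6 = 328.1

328.1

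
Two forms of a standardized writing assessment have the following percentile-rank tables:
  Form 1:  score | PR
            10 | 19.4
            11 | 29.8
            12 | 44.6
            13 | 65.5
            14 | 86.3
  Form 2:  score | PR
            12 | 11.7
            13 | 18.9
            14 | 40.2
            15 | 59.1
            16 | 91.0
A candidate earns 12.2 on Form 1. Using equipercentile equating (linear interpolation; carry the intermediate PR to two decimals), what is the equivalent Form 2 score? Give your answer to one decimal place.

PR of 12.2 on Form 1: 44.6 + (12.2 − 12)/(13 − 12) × (65.5 − 44.6) = 48.78
On Form 2, PR 48.78 falls between score 14 (PR 40.2) and 15 (PR 59.1).
Interpolate: 14 + (48.78 − 40.2)/(59.1 − 40.2) × (15 − 14) = 14.5

14.5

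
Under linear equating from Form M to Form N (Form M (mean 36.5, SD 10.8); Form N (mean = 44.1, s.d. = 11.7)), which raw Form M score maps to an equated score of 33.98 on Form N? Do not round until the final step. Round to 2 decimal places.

Invert y = (SD_Y/SD_X)(x − M_X) + M_Y:
x = (SD_X/SD_Y)(y − M_Y) + M_X = (10.8/11.7)(33.98 − 44.1) + 36.5
x = 0.923077 × -10.120 + 36.5 = 27.16

27.16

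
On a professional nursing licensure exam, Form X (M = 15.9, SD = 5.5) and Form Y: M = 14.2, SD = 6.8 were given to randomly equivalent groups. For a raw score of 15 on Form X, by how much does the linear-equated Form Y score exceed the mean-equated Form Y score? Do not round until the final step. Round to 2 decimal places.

-0.21

Mean-equated: 15 + (14.2 − 15.9) = 13.30
Linear-equated: (6.8/5.5)(15 − 15.9) + 14.2 = 13.087
Difference = 13.087 − 13.30 = -0.21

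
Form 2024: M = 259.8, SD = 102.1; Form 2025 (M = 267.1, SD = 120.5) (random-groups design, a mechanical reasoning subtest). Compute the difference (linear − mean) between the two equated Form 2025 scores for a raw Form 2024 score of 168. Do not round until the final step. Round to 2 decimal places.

Mean-equated: 168 + (267.1 − 259.8) = 175.30
Linear-equated: (120.5/102.1)(168 − 259.8) + 267.1 = 158.756
Difference = 158.756 − 175.30 = -16.54

-16.54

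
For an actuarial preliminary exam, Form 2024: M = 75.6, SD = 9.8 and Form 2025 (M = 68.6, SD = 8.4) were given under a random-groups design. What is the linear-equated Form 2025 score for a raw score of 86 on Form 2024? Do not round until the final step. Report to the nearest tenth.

Linear equating: y = (SD_Y/SD_X)(x − M_X) + M_Y
y = (8.4/9.8)(86 − 75.6) + 68.6
y = 0.857143 × 10.4 + 68.6 = 8.9143 + 68.6 = 77.5

77.5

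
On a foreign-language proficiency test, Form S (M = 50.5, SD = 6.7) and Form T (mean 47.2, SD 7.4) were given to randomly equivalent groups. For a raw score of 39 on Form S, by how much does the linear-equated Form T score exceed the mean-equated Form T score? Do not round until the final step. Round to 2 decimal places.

-1.20

Mean-equated: 39 + (47.2 − 50.5) = 35.70
Linear-equated: (7.4/6.7)(39 − 50.5) + 47.2 = 34.499
Difference = 34.499 − 35.70 = -1.20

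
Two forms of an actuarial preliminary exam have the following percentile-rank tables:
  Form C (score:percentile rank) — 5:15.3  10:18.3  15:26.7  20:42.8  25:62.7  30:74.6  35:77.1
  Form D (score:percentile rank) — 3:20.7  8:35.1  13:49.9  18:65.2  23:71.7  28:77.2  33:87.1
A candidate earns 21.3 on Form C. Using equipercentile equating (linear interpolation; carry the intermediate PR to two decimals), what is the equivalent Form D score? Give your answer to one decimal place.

12.3

PR of 21.3 on Form C: 42.8 + (21.3 − 20)/(25 − 20) × (62.7 − 42.8) = 47.97
On Form D, PR 47.97 falls between score 8 (PR 35.1) and 13 (PR 49.9).
Interpolate: 8 + (47.97 − 35.1)/(49.9 − 35.1) × (13 − 8) = 12.3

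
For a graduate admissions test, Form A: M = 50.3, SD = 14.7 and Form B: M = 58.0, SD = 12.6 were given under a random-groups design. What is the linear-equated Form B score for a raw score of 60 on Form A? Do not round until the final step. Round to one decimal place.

66.3

Linear equating: y = (SD_Y/SD_X)(x − M_X) + M_Y
y = (12.6/14.7)(60 − 50.3) + 58.0
y = 0.857143 × 9.7 + 58.0 = 8.3143 + 58.0 = 66.3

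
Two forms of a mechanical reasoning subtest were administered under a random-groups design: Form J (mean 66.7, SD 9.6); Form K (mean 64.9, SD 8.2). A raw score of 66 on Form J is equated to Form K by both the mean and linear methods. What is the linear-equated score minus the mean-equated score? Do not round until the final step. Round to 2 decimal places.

0.10

Mean-equated: 66 + (64.9 − 66.7) = 64.20
Linear-equated: (8.2/9.6)(66 − 66.7) + 64.9 = 64.302
Difference = 64.302 − 64.20 = 0.10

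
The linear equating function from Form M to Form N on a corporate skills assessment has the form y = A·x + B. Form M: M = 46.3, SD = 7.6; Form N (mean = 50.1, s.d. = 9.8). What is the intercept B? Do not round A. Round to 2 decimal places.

A = SD_Y / SD_X = 9.8 / 7.6 = 1.289474
B = M_Y − A·M_X = 50.1 − 1.289474 × 46.3 = -9.60

-9.60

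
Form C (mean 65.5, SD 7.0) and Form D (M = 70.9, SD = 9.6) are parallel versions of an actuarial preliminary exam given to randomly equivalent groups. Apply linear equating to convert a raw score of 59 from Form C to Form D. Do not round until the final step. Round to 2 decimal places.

61.99

Linear equating: y = (SD_Y/SD_X)(x − M_X) + M_Y
y = (9.6/7.0)(59 − 65.5) + 70.9
y = 1.371429 × -6.5 + 70.9 = -8.9143 + 70.9 = 61.99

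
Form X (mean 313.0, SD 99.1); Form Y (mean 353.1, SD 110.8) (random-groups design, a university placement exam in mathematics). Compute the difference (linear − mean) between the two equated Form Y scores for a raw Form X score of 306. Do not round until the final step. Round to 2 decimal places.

Mean-equated: 306 + (353.1 − 313.0) = 346.10
Linear-equated: (110.8/99.1)(306 − 313.0) + 353.1 = 345.274
Difference = 345.274 − 346.10 = -0.83

-0.83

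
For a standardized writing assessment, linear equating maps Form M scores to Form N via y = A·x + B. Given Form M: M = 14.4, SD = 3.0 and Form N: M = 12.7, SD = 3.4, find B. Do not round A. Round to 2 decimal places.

-3.62

A = SD_Y / SD_X = 3.4 / 3.0 = 1.133333
B = M_Y − A·M_X = 12.7 − 1.133333 × 14.4 = -3.62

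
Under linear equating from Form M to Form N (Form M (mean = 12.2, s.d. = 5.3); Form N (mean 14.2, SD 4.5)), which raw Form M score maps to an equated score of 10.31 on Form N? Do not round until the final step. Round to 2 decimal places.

Invert y = (SD_Y/SD_X)(x − M_X) + M_Y:
x = (SD_X/SD_Y)(y − M_Y) + M_X = (5.3/4.5)(10.31 − 14.2) + 12.2
x = 1.177778 × -3.890 + 12.2 = 7.62

7.62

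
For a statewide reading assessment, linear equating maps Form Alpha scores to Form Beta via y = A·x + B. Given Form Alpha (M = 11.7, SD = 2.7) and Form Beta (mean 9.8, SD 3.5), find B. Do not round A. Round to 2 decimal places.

A = SD_Y / SD_X = 3.5 / 2.7 = 1.296296
B = M_Y − A·M_X = 9.8 − 1.296296 × 11.7 = -5.37

-5.37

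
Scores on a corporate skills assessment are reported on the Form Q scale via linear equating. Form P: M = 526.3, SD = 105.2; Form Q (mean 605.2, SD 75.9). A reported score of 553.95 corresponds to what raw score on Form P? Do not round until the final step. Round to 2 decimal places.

Invert y = (SD_Y/SD_X)(x − M_X) + M_Y:
x = (SD_X/SD_Y)(y − M_Y) + M_X = (105.2/75.9)(553.95 − 605.2) + 526.3
x = 1.386034 × -51.250 + 526.3 = 455.27

455.27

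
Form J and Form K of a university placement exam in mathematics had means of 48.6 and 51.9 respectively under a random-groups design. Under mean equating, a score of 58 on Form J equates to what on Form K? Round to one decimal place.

Mean equating: y = x + (M_Y − M_X) = 58 + (51.9 − 48.6) = 61.3

61.3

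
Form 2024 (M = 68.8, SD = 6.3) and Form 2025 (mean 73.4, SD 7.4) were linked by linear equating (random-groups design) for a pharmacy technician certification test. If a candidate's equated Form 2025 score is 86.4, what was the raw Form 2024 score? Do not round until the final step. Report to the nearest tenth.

79.9

Invert y = (SD_Y/SD_X)(x − M_X) + M_Y:
x = (SD_X/SD_Y)(y − M_Y) + M_X = (6.3/7.4)(86.4 − 73.4) + 68.8
x = 0.851351 × 13.000 + 68.8 = 79.9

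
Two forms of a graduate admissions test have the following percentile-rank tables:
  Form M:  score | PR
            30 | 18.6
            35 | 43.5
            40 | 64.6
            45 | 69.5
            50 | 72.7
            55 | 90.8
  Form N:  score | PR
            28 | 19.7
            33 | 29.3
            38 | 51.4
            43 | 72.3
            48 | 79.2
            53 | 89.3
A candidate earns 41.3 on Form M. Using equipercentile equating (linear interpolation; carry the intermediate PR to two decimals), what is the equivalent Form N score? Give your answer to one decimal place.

41.5

PR of 41.3 on Form M: 64.6 + (41.3 − 40)/(45 − 40) × (69.5 − 64.6) = 65.87
On Form N, PR 65.87 falls between score 38 (PR 51.4) and 43 (PR 72.3).
Interpolate: 38 + (65.87 − 51.4)/(72.3 − 51.4) × (43 − 38) = 41.5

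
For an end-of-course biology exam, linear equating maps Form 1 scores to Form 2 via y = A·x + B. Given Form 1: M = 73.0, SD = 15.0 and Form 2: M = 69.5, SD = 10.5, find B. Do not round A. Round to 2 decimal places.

A = SD_Y / SD_X = 10.5 / 15.0 = 0.700000
B = M_Y − A·M_X = 69.5 − 0.700000 × 73.0 = 18.40

18.40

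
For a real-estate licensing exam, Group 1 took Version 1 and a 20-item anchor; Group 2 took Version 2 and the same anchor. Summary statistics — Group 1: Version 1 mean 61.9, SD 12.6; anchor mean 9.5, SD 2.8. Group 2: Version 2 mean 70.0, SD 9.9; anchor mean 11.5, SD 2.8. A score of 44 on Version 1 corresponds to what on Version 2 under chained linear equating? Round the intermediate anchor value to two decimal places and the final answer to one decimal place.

48.9

Version 1 → anchor (Group 1): v = (2.8/12.6)(44 − 61.9) + 9.5 = 5.52
anchor → Version 2 (Group 2): y = (9.9/2.8)(5.52 − 11.5) + 70.0 = 48.9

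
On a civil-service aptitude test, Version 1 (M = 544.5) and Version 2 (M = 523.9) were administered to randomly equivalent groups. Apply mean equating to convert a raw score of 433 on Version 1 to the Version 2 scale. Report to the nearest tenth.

412.4

Mean equating: y = x + (M_Y − M_X) = 433 + (523.9 − 544.5) = 412.4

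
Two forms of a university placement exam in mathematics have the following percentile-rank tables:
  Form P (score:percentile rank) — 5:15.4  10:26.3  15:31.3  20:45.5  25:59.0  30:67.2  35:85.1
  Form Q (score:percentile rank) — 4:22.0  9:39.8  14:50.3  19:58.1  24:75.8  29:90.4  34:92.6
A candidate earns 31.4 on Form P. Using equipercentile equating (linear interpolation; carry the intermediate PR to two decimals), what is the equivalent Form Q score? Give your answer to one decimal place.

23.0

PR of 31.4 on Form P: 67.2 + (31.4 − 30)/(35 − 30) × (85.1 − 67.2) = 72.21
On Form Q, PR 72.21 falls between score 19 (PR 58.1) and 24 (PR 75.8).
Interpolate: 19 + (72.21 − 58.1)/(75.8 − 58.1) × (24 − 19) = 23.0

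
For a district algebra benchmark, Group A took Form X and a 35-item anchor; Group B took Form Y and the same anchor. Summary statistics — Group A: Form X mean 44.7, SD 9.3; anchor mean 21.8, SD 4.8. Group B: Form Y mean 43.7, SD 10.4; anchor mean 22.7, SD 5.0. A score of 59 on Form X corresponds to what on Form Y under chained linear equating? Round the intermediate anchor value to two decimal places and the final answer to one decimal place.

57.2

Form X → anchor (Group A): v = (4.8/9.3)(59 − 44.7) + 21.8 = 29.18
anchor → Form Y (Group B): y = (10.4/5.0)(29.18 − 22.7) + 43.7 = 57.2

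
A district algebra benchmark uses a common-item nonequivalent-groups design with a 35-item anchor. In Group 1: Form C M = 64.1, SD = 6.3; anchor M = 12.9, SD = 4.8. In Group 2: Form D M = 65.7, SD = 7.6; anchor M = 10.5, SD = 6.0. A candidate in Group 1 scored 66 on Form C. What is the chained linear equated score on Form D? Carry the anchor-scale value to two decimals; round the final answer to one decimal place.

Form C → anchor (Group 1): v = (4.8/6.3)(66 − 64.1) + 12.9 = 14.35
anchor → Form D (Group 2): y = (7.6/6.0)(14.35 − 10.5) + 65.7 = 70.6

70.6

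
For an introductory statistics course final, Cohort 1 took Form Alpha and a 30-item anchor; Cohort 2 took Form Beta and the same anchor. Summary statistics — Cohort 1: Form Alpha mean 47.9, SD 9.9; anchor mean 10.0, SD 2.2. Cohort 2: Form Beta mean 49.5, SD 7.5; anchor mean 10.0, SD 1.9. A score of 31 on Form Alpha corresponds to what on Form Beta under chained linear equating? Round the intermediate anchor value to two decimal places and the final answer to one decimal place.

34.7

Form Alpha → anchor (Cohort 1): v = (2.2/9.9)(31 − 47.9) + 10.0 = 6.24
anchor → Form Beta (Cohort 2): y = (7.5/1.9)(6.24 − 10.0) + 49.5 = 34.7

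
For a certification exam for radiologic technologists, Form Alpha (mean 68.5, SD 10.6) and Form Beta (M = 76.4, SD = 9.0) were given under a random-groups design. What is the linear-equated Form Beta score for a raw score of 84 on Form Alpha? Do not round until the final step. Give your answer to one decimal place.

89.6

Linear equating: y = (SD_Y/SD_X)(x − M_X) + M_Y
y = (9.0/10.6)(84 − 68.5) + 76.4
y = 0.849057 × 15.5 + 76.4 = 13.1604 + 76.4 = 89.6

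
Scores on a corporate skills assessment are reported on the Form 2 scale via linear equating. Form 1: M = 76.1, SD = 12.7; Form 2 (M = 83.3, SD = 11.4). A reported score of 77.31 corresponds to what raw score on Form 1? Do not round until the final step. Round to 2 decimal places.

Invert y = (SD_Y/SD_X)(x − M_X) + M_Y:
x = (SD_X/SD_Y)(y − M_Y) + M_X = (12.7/11.4)(77.31 − 83.3) + 76.1
x = 1.114035 × -5.990 + 76.1 = 69.43

69.43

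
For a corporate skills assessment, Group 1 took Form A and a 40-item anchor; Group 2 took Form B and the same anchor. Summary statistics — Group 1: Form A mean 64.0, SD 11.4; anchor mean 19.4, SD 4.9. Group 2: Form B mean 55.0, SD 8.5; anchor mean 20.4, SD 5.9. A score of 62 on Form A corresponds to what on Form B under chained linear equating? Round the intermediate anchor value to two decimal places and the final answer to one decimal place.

52.3

Form A → anchor (Group 1): v = (4.9/11.4)(62 − 64.0) + 19.4 = 18.54
anchor → Form B (Group 2): y = (8.5/5.9)(18.54 − 20.4) + 55.0 = 52.3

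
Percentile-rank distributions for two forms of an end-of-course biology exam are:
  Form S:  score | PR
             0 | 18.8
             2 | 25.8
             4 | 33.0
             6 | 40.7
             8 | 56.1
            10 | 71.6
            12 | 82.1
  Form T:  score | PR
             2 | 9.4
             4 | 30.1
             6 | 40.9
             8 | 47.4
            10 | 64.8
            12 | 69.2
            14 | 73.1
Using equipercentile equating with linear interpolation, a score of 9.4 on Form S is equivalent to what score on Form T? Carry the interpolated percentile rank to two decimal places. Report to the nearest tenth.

PR of 9.4 on Form S: 56.1 + (9.4 − 8)/(10 − 8) × (71.6 − 56.1) = 66.95
On Form T, PR 66.95 falls between score 10 (PR 64.8) and 12 (PR 69.2).
Interpolate: 10 + (66.95 − 64.8)/(69.2 − 64.8) × (12 − 10) = 11.0

11.0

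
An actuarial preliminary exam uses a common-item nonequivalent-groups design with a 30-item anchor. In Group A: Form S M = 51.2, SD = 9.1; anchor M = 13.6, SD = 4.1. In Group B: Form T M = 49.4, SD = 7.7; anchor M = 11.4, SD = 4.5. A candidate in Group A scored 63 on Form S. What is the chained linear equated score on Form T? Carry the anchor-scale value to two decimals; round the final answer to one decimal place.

62.3

Form S → anchor (Group A): v = (4.1/9.1)(63 − 51.2) + 13.6 = 18.92
anchor → Form T (Group B): y = (7.7/4.5)(18.92 − 11.4) + 49.4 = 62.3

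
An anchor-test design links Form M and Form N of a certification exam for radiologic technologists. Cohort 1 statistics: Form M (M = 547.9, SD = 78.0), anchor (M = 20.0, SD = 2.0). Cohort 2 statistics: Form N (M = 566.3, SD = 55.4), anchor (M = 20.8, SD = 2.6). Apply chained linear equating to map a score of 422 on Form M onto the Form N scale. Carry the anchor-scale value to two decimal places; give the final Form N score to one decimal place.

Form M → anchor (Cohort 1): v = (2.0/78.0)(422 − 547.9) + 20.0 = 16.77
anchor → Form N (Cohort 2): y = (55.4/2.6)(16.77 − 20.8) + 566.3 = 480.4

480.4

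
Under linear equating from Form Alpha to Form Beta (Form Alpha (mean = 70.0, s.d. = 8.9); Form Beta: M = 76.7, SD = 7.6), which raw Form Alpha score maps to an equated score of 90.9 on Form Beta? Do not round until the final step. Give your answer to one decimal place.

86.6

Invert y = (SD_Y/SD_X)(x − M_X) + M_Y:
x = (SD_X/SD_Y)(y − M_Y) + M_X = (8.9/7.6)(90.9 − 76.7) + 70.0
x = 1.171053 × 14.200 + 70.0 = 86.6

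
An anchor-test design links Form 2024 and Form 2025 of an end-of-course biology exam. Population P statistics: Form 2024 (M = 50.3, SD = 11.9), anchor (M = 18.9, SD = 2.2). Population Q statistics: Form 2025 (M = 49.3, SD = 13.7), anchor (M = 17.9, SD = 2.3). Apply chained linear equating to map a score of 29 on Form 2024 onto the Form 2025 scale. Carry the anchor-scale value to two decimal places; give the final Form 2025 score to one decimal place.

Form 2024 → anchor (Population P): v = (2.2/11.9)(29 − 50.3) + 18.9 = 14.96
anchor → Form 2025 (Population Q): y = (13.7/2.3)(14.96 − 17.9) + 49.3 = 31.8

31.8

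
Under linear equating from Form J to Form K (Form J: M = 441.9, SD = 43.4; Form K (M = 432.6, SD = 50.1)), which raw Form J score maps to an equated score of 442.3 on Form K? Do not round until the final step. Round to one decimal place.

450.3

Invert y = (SD_Y/SD_X)(x − M_X) + M_Y:
x = (SD_X/SD_Y)(y − M_Y) + M_X = (43.4/50.1)(442.3 − 432.6) + 441.9
x = 0.866267 × 9.700 + 441.9 = 450.3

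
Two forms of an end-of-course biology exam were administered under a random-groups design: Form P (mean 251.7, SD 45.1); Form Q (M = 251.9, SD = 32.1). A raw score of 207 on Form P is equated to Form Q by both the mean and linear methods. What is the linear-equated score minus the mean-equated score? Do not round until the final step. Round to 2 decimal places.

12.88

Mean-equated: 207 + (251.9 − 251.7) = 207.20
Linear-equated: (32.1/45.1)(207 − 251.7) + 251.9 = 220.085
Difference = 220.085 − 207.20 = 12.88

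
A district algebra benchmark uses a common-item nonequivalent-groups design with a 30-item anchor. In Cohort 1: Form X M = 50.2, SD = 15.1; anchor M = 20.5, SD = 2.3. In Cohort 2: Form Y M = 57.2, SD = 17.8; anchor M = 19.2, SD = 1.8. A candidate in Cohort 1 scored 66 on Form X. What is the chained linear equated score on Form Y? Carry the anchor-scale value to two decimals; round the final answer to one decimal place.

Form X → anchor (Cohort 1): v = (2.3/15.1)(66 − 50.2) + 20.5 = 22.91
anchor → Form Y (Cohort 2): y = (17.8/1.8)(22.91 − 19.2) + 57.2 = 93.9

93.9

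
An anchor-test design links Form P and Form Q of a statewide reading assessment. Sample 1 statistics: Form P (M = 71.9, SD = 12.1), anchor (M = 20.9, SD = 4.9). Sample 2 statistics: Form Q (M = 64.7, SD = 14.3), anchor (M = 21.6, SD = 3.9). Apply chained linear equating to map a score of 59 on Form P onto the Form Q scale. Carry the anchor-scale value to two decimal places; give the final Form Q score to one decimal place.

Form P → anchor (Sample 1): v = (4.9/12.1)(59 − 71.9) + 20.9 = 15.68
anchor → Form Q (Sample 2): y = (14.3/3.9)(15.68 − 21.6) + 64.7 = 43.0

43.0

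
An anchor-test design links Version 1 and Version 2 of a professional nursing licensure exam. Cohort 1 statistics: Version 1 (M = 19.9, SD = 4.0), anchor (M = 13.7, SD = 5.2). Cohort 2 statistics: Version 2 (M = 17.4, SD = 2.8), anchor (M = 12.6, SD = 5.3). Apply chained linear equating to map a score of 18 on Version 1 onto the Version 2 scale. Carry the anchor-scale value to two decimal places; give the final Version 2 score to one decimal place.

16.7

Version 1 → anchor (Cohort 1): v = (5.2/4.0)(18 − 19.9) + 13.7 = 11.23
anchor → Version 2 (Cohort 2): y = (2.8/5.3)(11.23 − 12.6) + 17.4 = 16.7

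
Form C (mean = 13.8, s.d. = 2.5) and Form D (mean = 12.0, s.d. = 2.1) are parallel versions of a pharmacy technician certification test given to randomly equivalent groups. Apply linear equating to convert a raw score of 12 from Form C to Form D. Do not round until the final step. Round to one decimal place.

Linear equating: y = (SD_Y/SD_X)(x − M_X) + M_Y
y = (2.1/2.5)(12 − 13.8) + 12.0
y = 0.840000 × -1.8 + 12.0 = -1.5120 + 12.0 = 10.5

10.5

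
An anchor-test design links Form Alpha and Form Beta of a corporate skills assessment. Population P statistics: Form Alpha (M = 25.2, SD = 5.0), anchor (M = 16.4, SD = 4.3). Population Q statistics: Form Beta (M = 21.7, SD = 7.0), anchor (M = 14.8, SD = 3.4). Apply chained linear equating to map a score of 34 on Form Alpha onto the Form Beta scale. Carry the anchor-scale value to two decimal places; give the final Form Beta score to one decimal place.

Form Alpha → anchor (Population P): v = (4.3/5.0)(34 − 25.2) + 16.4 = 23.97
anchor → Form Beta (Population Q): y = (7.0/3.4)(23.97 − 14.8) + 21.7 = 40.6

40.6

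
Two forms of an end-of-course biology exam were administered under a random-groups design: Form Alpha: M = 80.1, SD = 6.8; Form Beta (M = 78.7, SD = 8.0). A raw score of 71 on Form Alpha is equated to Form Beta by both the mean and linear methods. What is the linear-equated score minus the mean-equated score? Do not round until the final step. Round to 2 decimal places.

-1.61

Mean-equated: 71 + (78.7 − 80.1) = 69.60
Linear-equated: (8.0/6.8)(71 − 80.1) + 78.7 = 67.994
Difference = 67.994 − 69.60 = -1.61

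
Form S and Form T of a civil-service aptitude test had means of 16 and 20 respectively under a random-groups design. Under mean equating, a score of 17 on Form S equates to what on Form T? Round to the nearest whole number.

21

Mean equating: y = x + (M_Y − M_X) = 17 + (20 − 16) = 21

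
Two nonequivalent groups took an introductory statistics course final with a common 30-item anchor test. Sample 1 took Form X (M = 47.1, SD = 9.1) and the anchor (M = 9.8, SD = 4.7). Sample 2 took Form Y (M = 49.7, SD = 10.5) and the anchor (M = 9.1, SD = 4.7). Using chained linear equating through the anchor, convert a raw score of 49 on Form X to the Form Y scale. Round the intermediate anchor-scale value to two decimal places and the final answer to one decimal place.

53.5

Form X → anchor (Sample 1): v = (4.7/9.1)(49 − 47.1) + 9.8 = 10.78
anchor → Form Y (Sample 2): y = (10.5/4.7)(10.78 − 9.1) + 49.7 = 53.5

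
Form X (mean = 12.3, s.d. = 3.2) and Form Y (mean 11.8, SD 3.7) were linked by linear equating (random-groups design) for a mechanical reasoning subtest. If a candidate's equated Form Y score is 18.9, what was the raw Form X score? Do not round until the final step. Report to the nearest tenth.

Invert y = (SD_Y/SD_X)(x − M_X) + M_Y:
x = (SD_X/SD_Y)(y − M_Y) + M_X = (3.2/3.7)(18.9 − 11.8) + 12.3
x = 0.864865 × 7.100 + 12.3 = 18.4

18.4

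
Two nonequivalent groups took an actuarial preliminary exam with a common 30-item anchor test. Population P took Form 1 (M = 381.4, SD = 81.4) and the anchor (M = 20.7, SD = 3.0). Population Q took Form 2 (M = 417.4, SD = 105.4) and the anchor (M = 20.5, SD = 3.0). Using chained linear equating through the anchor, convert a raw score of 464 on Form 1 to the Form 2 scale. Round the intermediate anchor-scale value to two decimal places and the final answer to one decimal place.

531.2

Form 1 → anchor (Population P): v = (3.0/81.4)(464 − 381.4) + 20.7 = 23.74
anchor → Form 2 (Population Q): y = (105.4/3.0)(23.74 − 20.5) + 417.4 = 531.2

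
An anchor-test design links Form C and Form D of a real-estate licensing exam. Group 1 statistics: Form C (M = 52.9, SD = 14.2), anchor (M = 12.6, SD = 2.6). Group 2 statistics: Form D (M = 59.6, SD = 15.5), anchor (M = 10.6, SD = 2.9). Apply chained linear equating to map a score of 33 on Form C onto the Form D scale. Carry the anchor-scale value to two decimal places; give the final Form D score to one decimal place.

50.8

Form C → anchor (Group 1): v = (2.6/14.2)(33 − 52.9) + 12.6 = 8.96
anchor → Form D (Group 2): y = (15.5/2.9)(8.96 − 10.6) + 59.6 = 50.8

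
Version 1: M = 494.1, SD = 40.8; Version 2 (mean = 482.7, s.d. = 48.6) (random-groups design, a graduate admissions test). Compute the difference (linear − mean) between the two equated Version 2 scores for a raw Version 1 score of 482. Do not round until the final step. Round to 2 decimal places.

-2.31

Mean-equated: 482 + (482.7 − 494.1) = 470.60
Linear-equated: (48.6/40.8)(482 − 494.1) + 482.7 = 468.287
Difference = 468.287 − 470.60 = -2.31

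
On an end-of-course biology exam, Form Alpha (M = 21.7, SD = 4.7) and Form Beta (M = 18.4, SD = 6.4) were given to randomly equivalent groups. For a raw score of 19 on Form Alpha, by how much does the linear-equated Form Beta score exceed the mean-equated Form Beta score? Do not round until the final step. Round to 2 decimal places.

Mean-equated: 19 + (18.4 − 21.7) = 15.70
Linear-equated: (6.4/4.7)(19 − 21.7) + 18.4 = 14.723
Difference = 14.723 − 15.70 = -0.98

-0.98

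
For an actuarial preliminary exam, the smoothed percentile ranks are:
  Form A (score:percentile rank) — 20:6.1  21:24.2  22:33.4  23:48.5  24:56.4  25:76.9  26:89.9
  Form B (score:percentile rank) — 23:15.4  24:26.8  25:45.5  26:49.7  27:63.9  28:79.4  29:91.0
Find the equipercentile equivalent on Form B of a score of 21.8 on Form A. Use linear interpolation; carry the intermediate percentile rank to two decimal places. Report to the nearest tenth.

PR of 21.8 on Form A: 24.2 + (21.8 − 21)/(22 − 21) × (33.4 − 24.2) = 31.56
On Form B, PR 31.56 falls between score 24 (PR 26.8) and 25 (PR 45.5).
Interpolate: 24 + (31.56 − 26.8)/(45.5 − 26.8) × (25 − 24) = 24.3

24.3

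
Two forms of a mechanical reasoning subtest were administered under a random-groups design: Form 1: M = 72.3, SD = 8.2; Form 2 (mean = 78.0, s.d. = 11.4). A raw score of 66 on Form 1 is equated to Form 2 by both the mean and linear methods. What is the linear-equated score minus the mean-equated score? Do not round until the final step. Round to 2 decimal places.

-2.46

Mean-equated: 66 + (78.0 − 72.3) = 71.70
Linear-equated: (11.4/8.2)(66 − 72.3) + 78.0 = 69.241
Difference = 69.241 − 71.70 = -2.46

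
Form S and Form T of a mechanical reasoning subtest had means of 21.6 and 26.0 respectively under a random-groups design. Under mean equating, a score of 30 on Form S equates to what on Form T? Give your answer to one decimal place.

Mean equating: y = x + (M_Y − M_X) = 30 + (26.0 − 21.6) = 34.4

34.4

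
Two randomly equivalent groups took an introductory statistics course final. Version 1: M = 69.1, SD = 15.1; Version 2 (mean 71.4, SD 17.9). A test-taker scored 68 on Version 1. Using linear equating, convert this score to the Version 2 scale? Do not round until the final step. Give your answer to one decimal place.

Linear equating: y = (SD_Y/SD_X)(x − M_X) + M_Y
y = (17.9/15.1)(68 − 69.1) + 71.4
y = 1.185430 × -1.1 + 71.4 = -1.3040 + 71.4 = 70.1

70.1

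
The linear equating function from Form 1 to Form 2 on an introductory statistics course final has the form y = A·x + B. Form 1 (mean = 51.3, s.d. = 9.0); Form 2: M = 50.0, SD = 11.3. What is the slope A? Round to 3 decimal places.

1.256

A = SD_Y / SD_X = 11.3 / 9.0 = 1.256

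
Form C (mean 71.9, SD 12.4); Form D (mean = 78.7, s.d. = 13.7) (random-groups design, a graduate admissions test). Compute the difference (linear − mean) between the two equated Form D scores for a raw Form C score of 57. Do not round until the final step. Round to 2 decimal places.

Mean-equated: 57 + (78.7 − 71.9) = 63.80
Linear-equated: (13.7/12.4)(57 − 71.9) + 78.7 = 62.238
Difference = 62.238 − 63.80 = -1.56

-1.56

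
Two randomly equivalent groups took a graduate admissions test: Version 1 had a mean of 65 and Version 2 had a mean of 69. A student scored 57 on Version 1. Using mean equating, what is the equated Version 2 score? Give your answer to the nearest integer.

61

Mean equating: y = x + (M_Y − M_X) = 57 + (69 − 65) = 61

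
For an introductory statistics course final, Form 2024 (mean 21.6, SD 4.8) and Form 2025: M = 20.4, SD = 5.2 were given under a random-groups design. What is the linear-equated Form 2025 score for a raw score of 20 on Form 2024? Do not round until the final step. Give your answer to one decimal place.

18.7

Linear equating: y = (SD_Y/SD_X)(x − M_X) + M_Y
y = (5.2/4.8)(20 − 21.6) + 20.4
y = 1.083333 × -1.6 + 20.4 = -1.7333 + 20.4 = 18.7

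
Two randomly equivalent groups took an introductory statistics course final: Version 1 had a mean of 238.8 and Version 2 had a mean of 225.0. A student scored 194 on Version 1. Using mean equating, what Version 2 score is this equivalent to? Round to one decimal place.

Mean equating: y = x + (M_Y − M_X) = 194 + (225.0 − 238.8) = 180.2

180.2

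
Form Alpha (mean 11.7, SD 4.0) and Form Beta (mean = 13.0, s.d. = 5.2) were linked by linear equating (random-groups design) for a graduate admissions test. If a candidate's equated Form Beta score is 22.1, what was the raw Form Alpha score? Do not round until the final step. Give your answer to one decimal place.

18.7

Invert y = (SD_Y/SD_X)(x − M_X) + M_Y:
x = (SD_X/SD_Y)(y − M_Y) + M_X = (4.0/5.2)(22.1 − 13.0) + 11.7
x = 0.769231 × 9.100 + 11.7 = 18.7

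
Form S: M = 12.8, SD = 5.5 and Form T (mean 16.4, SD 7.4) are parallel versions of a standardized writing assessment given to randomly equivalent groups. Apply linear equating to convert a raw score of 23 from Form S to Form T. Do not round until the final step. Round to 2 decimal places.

Linear equating: y = (SD_Y/SD_X)(x − M_X) + M_Y
y = (7.4/5.5)(23 − 12.8) + 16.4
y = 1.345455 × 10.2 + 16.4 = 13.7236 + 16.4 = 30.12

30.12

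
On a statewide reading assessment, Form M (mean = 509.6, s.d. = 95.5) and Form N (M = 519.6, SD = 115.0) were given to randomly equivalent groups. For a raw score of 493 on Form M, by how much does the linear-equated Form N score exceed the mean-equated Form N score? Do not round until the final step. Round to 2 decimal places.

-3.39

Mean-equated: 493 + (519.6 − 509.6) = 503.00
Linear-equated: (115.0/95.5)(493 − 509.6) + 519.6 = 499.610
Difference = 499.610 − 503.00 = -3.39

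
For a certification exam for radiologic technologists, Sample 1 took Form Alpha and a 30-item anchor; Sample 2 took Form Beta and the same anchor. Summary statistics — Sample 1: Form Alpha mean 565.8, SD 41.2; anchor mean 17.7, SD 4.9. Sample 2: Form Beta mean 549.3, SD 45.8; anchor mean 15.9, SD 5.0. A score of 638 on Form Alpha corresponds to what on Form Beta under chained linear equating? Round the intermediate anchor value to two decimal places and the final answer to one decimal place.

Form Alpha → anchor (Sample 1): v = (4.9/41.2)(638 − 565.8) + 17.7 = 26.29
anchor → Form Beta (Sample 2): y = (45.8/5.0)(26.29 − 15.9) + 549.3 = 644.5

644.5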